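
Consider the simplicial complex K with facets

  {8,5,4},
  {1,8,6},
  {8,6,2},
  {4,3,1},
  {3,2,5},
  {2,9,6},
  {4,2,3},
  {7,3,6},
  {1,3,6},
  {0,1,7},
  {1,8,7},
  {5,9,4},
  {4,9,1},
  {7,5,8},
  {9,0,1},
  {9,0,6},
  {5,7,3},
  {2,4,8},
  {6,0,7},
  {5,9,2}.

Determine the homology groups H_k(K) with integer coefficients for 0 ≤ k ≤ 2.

We work with the vertex ordering 0 < 1 < 2 < 3 < 4 < 5 < 6 < 7 < 8 < 9. The simplices of K, each written with vertices in increasing order, are:

  0-simplices (10): [0], [1], [2], [3], [4], [5], [6], [7], [8], [9]
  1-simplices (30): (30 of them)
  2-simplices (20): (20 of them)

Hence C_0 ≅ Z^10, C_1 ≅ Z^30, C_2 ≅ Z^20.

The boundary map ∂_1: C_1 → C_0 sends each edge [p,q] (with p < q) to q − p. For instance
  ∂[1,7] = [7] − [1].
The 10×30 boundary matrix has rank 9 and Smith normal form diag(1,1,1,1,1,1,1,1,1).

∂_2: C_2 → C_1 sends each 2-simplex [p,q,r] to [q,r] − [p,r] + [p,q]. For instance
  ∂[5,7,8] = [7,8] − [5,8] + [5,7],
  ∂[2,6,9] = [6,9] − [2,9] + [2,6].
The resulting 30×20 matrix has rank 20, and its Smith normal form has invariant factors (1,1,1,1,1,1,1,1,1,1,1,1,1,1,1,1,1,1,1,2).

Computing H_k = (kernel of ∂_k) / (image of ∂_{k+1}):

  H_0: rank C_0 − rank ∂_1 = 10 − 9 = 1, and the invariant factors of ∂_1 are all 1, so H_0 ≅ Z.
  H_1: rank ker ∂_1 − rank ∂_2 = (30 − 9) − 20 = 1, and ∂_2 has invariant factor 2 > 1, so H_1 ≅ Z ⊕ Z/2.
  H_2: rank ker ∂_2 − rank ∂_3 = (20 − 20) − 0 = 0, and there is no ∂_3, so H_2 ≅ 0.

As a check, the Euler characteristic is 10 − 30 + 20 = 0, which agrees with 1 − 1 + 0 = 0.

H_0 = Z,  H_1 = Z ⊕ Z/2,  H_2 = 0.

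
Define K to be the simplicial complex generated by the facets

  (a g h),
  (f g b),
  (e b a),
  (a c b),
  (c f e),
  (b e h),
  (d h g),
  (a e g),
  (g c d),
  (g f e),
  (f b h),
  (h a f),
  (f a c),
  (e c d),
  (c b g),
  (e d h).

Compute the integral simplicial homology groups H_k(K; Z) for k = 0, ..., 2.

K has 8 vertices, 24 edges, 16 triangles.
rank ∂_0 = 0, rank ∂_1 = 7 ⇒ b_0 = 8 − 0 − 7 = 1; all invariant factors of ∂_1 are 1 so no torsion. So H_0 ≅ Z.
rank ∂_1 = 7, rank ∂_2 = 15 ⇒ b_1 = 24 − 7 − 15 = 2; all invariant factors of ∂_2 are 1 so no torsion. So H_1 ≅ Z^2.
rank ∂_2 = 15, rank ∂_3 = 0 ⇒ b_2 = 16 − 15 − 0 = 1. So H_2 ≅ Z.

H_0 = Z,  H_1 = Z^2,  H_2 = Z.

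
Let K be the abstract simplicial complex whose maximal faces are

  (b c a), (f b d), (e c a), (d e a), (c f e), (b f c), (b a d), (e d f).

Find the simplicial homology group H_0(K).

H_0 ≅ Z.

Order the vertices as a < b < c < d < e < f. Listing each simplex with vertices in this order, K has dimension 2 with simplices:

  0-simplices (6): a, b, c, d, e, f
  1-simplices (12): ab, ac, ad, ae, bc, bd, bf, ce, cf, de, df, ef
  2-simplices (8): abc, abd, ace, ade, bcf, bdf, cef, def

giving chain groups C_0 ≅ Z^6, C_1 ≅ Z^12, C_2 ≅ Z^8.

The boundary map ∂_1: C_1 → C_0 is given by ∂[p,q] = [q] − [p]. For instance
  ∂bc = c − b.
As a 6×12 matrix over Z this has rank 5, with invariant factors (1,1,1,1,1).

Boundary ∂_2: C_2 → C_1 acts by ∂[p,q,r] = [q,r] − [p,r] + [p,q]. For instance
  ∂ace = ce − ae + ac,
  ∂ade = de − ae + ad.
The 12×8 boundary matrix has rank 7 and Smith normal form diag(1,1,1,1,1,1,1).

From H_k ≅ ker(∂_k) / im(∂_{k+1}) we obtain:

  H_0: rank C_0 − rank ∂_1 = 6 − 5 = 1, and the invariant factors of ∂_1 are all 1, so H_0 ≅ Z.

(K is a triangulation of the 2-sphere S^2.)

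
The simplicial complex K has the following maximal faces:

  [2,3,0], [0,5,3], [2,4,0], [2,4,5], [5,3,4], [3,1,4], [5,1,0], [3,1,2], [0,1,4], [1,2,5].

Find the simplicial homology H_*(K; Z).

We work with the vertex ordering 0 < 1 < 2 < 3 < 4 < 5. The simplices of K, each written with vertices in increasing order, are:

  0-simplices (6): [0], [1], [2], [3], [4], [5]
  1-simplices (15): [0,1], [0,2], [0,3], [0,4], [0,5], [1,2], [1,3], [1,4], [1,5], [2,3], [2,4], [2,5], [3,4], [3,5], [4,5]
  2-simplices (10): [0,1,4], [0,1,5], [0,2,3], [0,2,4], [0,3,5], [1,2,3], [1,2,5], [1,3,4], [2,4,5], [3,4,5]

Hence C_0 ≅ Z^6, C_1 ≅ Z^15, C_2 ≅ Z^10.

Boundary ∂_1: C_1 → C_0 is given by ∂[p,q] = [q] − [p]. For instance
  ∂[0,5] = [5] − [0].
The 6×15 boundary matrix has rank 5 and Smith normal form diag(1,1,1,1,1).

The boundary map ∂_2: C_2 → C_1 sends each 2-simplex [p,q,r] to [q,r] − [p,r] + [p,q]. For instance
  ∂[0,1,5] = [1,5] − [0,5] + [0,1],
  ∂[2,4,5] = [4,5] − [2,5] + [2,4].
The 15×10 boundary matrix has rank 10 and Smith normal form diag(1,1,1,1,1,1,1,1,1,2).

Computing H_k = (kernel of ∂_k) / (image of ∂_{k+1}):

  H_0: rank C_0 − rank ∂_1 = 6 − 5 = 1, and the invariant factors of ∂_1 are all 1, so H_0 = Z.
  H_1: rank ker ∂_1 − rank ∂_2 = (15 − 5) − 10 = 0, and ∂_2 has invariant factor 2 > 1, so H_1 = Z_2.
  H_2: rank ker ∂_2 − rank ∂_3 = (10 − 10) − 0 = 0, and there is no ∂_3, so H_2 = 0.

H_0 = Z,  H_1 = Z_2,  H_2 = 0.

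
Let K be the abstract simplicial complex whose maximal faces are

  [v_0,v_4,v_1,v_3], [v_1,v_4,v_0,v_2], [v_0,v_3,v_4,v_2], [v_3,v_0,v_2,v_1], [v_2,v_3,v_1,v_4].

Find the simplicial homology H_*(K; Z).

Fix the vertex order v_0 < v_1 < v_2 < v_3 < v_4 and write every simplex with vertices in increasing order. Then dim K = 3 and the simplices of K are:

  0-simplices (5): [v_0], [v_1], [v_2], [v_3], [v_4]
  1-simplices (10): [v_0,v_1], [v_0,v_2], [v_0,v_3], [v_0,v_4], [v_1,v_2], [v_1,v_3], [v_1,v_4], [v_2,v_3], [v_2,v_4], [v_3,v_4]
  2-simplices (10): [v_0,v_1,v_2], [v_0,v_1,v_3], [v_0,v_1,v_4], [v_0,v_2,v_3], [v_0,v_2,v_4], [v_0,v_3,v_4], [v_1,v_2,v_3], [v_1,v_2,v_4], [v_1,v_3,v_4], [v_2,v_3,v_4]
  3-simplices (5): [v_0,v_1,v_2,v_3], [v_0,v_1,v_2,v_4], [v_0,v_1,v_3,v_4], [v_0,v_2,v_3,v_4], [v_1,v_2,v_3,v_4]

giving chain groups C_0 ≅ Z^5, C_1 ≅ Z^10, C_2 ≅ Z^10, C_3 ≅ Z^5.

The boundary map ∂_1: C_1 → C_0 is given by ∂[p,q] = [q] − [p].
As a 5×10 matrix over Z this has rank 4, with invariant factors (1,1,1,1).

∂_2: C_2 → C_1 maps a triangle to the signed sum of its edges. For instance
  ∂[v_0,v_2,v_4] = [v_2,v_4] − [v_0,v_4] + [v_0,v_2],
  ∂[v_2,v_3,v_4] = [v_3,v_4] − [v_2,v_4] + [v_2,v_3].
This gives a 10×10 integer matrix of rank 6; reducing to Smith normal form yields diagonal entries (1,1,1,1,1,1).

The boundary map ∂_3: C_3 → C_2 sends each 3-simplex σ to the alternating sum Σ_i (−1)^i (σ with its i-th vertex removed). For instance
  ∂[v_0,v_2,v_3,v_4] = [v_2,v_3,v_4] − [v_0,v_3,v_4] + [v_0,v_2,v_4] − [v_0,v_2,v_3],
  ∂[v_0,v_1,v_2,v_4] = [v_1,v_2,v_4] − [v_0,v_2,v_4] + [v_0,v_1,v_4] − [v_0,v_1,v_2].
As a 10×5 matrix over Z this has rank 4, with invariant factors (1,1,1,1).

Reading off H_k = ker ∂_k / im ∂_{k+1}:

  H_0: rank C_0 − rank ∂_1 = 5 − 4 = 1, and the invariant factors of ∂_1 are all 1, so H_0 = Z.
  H_1: rank ker ∂_1 − rank ∂_2 = (10 − 4) − 6 = 0, and the invariant factors of ∂_2 are all 1, so H_1 = 0.
  H_2: rank ker ∂_2 − rank ∂_3 = (10 − 6) − 4 = 0, and the invariant factors of ∂_3 are all 1, so H_2 = 0.
  H_3: rank ker ∂_3 − rank ∂_4 = (5 − 4) − 0 = 1, and there is no ∂_4, so H_3 = Z.

H_0 = Z,  H_1 = 0,  H_2 = 0,  H_3 = Z.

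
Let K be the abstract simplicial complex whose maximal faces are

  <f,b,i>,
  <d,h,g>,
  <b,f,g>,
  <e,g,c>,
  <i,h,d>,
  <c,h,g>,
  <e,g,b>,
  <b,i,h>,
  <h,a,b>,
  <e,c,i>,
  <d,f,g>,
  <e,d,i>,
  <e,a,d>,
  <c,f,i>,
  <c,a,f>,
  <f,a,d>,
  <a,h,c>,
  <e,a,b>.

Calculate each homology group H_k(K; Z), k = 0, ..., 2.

Fix the vertex order a < b < c < d < e < f < g < h < i and write every simplex with vertices in increasing order. Then dim K = 2 and the simplices of K are:

  0-simplices (9): a, b, c, d, e, f, g, h, i
  1-simplices (27): ab, ac, ad, ae, af, ah, be, bf, bg, bh, bi, ce, cf, cg, ch, ci, de, df, dg, dh, di, eg, ei, fg, fi, gh, hi
  2-simplices (18): abe, abh, acf, ach, ade, adf, beg, bfg, bfi, bhi, ceg, cei, cfi, cgh, dei, dfg, dgh, dhi

Hence C_0 ≅ Z^9, C_1 ≅ Z^27, C_2 ≅ Z^18.

∂_1: C_1 → C_0 sends each edge [p,q] (with p < q) to q − p. For instance
  ∂hi = i − h.
The 9×27 boundary matrix has rank 8 and Smith normal form diag(1,1,1,1,1,1,1,1).

∂_2: C_2 → C_1 sends each 2-simplex [p,q,r] to [q,r] − [p,r] + [p,q]. For instance
  ∂beg = eg − bg + be,
  ∂ach = ch − ah + ac.
The 27×18 boundary matrix has rank 17 and Smith normal form diag(1,1,1,1,1,1,1,1,1,1,1,1,1,1,1,1,1).

Now H_k = ker ∂_k / im ∂_{k+1}, so:

  H_0: rank C_0 − rank ∂_1 = 9 − 8 = 1, and the invariant factors of ∂_1 are all 1, so H_0 ≅ Z.
  H_1: rank ker ∂_1 − rank ∂_2 = (27 − 8) − 17 = 2, and the invariant factors of ∂_2 are all 1, so H_1 ≅ Z^2.
  H_2: rank ker ∂_2 − rank ∂_3 = (18 − 17) − 0 = 1, and there is no ∂_3, so H_2 ≅ Z.

H_0 = Z,  H_1 = Z^2,  H_2 = Z.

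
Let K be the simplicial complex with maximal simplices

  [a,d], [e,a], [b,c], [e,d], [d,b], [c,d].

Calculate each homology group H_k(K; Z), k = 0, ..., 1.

H_0 = Z,  H_1 = Z^2.

We work with the vertex ordering a < b < c < d < e. The simplices of K, each written with vertices in increasing order, are:

  0-simplices (5): a, b, c, d, e
  1-simplices (6): ad, ae, bc, bd, cd, de

Hence C_0 ≅ Z^5, C_1 ≅ Z^6.

∂_1: C_1 → C_0 sends each edge [p,q] (with p < q) to q − p.
This gives a 5×6 integer matrix of rank 4; reducing to Smith normal form yields diagonal entries (1,1,1,1).

Now H_k = ker ∂_k / im ∂_{k+1}, so:

  H_0: rank C_0 − rank ∂_1 = 5 − 4 = 1, and the invariant factors of ∂_1 are all 1, so H_0 = Z.
  H_1: rank ker ∂_1 − rank ∂_2 = (6 − 4) − 0 = 2, and there is no ∂_2, so H_1 = Z^2.

(K is a triangulation of a wedge of 2 circles.)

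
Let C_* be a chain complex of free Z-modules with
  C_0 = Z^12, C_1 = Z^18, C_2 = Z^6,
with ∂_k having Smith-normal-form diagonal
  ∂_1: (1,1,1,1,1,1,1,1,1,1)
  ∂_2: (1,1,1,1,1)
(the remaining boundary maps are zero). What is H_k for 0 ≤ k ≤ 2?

H_0 ≅ Z^2,  H_1 ≅ Z^3,  H_2 ≅ Z.

H_0: b_0 = 12 − 0 − 10 = 2; torsion from ∂_1 factors > 1: none. So H_0 ≅ Z^2.
H_1: b_1 = 18 − 10 − 5 = 3; torsion from ∂_2 factors > 1: none. So H_1 ≅ Z^3.
H_2: b_2 = 6 − 5 − 0 = 1; torsion from ∂_3 factors > 1: none. So H_2 ≅ Z.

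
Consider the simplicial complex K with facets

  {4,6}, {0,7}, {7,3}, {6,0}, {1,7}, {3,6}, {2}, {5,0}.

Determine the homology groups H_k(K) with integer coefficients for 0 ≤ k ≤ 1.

We work with the vertex ordering 0 < 1 < 2 < 3 < 4 < 5 < 6 < 7. The simplices of K, each written with vertices in increasing order, are:

  0-simplices (8): [0], [1], [2], [3], [4], [5], [6], [7]
  1-simplices (7): [0,5], [0,6], [0,7], [1,7], [3,6], [3,7], [4,6]

giving chain groups C_0 ≅ Z^8, C_1 ≅ Z^7.

∂_1: C_1 → C_0 maps an edge to its endpoints' difference, ∂[p,q] = q − p. For instance
  ∂[0,6] = [6] − [0].
The 8×7 boundary matrix has rank 6 and Smith normal form diag(1,1,1,1,1,1).

From H_k ≅ ker(∂_k) / im(∂_{k+1}) we obtain:

  H_0: rank C_0 − rank ∂_1 = 8 − 6 = 2, and the invariant factors of ∂_1 are all 1, so H_0 = Z^2.
  H_1: rank ker ∂_1 − rank ∂_2 = (7 − 6) − 0 = 1, and there is no ∂_2, so H_1 = Z.

H_0 ≅ Z^2,  H_1 ≅ Z.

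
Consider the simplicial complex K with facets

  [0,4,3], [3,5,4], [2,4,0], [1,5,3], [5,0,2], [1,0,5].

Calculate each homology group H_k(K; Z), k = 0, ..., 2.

H_0 = Z,  H_1 = Z,  H_2 = 0.

Fix the vertex order 0 < 1 < 2 < 3 < 4 < 5 and write every simplex with vertices in increasing order. Then dim K = 2 and the simplices of K are:

  0-simplices (6): [0], [1], [2], [3], [4], [5]
  1-simplices (12): [0,1], [0,2], [0,3], [0,4], [0,5], [1,3], [1,5], [2,4], [2,5], [3,4], [3,5], [4,5]
  2-simplices (6): [0,1,5], [0,2,4], [0,2,5], [0,3,4], [1,3,5], [3,4,5]

Hence C_0 ≅ Z^6, C_1 ≅ Z^12, C_2 ≅ Z^6.

∂_1: C_1 → C_0 is given by ∂[p,q] = [q] − [p]. For instance
  ∂[2,5] = [5] − [2].
The resulting 6×12 matrix has rank 5, and its Smith normal form has invariant factors (1,1,1,1,1).

Boundary ∂_2: C_2 → C_1 acts by ∂[p,q,r] = [q,r] − [p,r] + [p,q]. For instance
  ∂[1,3,5] = [3,5] − [1,5] + [1,3],
  ∂[0,1,5] = [1,5] − [0,5] + [0,1].
The resulting 12×6 matrix has rank 6, and its Smith normal form has invariant factors (1,1,1,1,1,1).

Reading off H_k = ker ∂_k / im ∂_{k+1}:

  H_0: rank C_0 − rank ∂_1 = 6 − 5 = 1, and the invariant factors of ∂_1 are all 1, so H_0 = Z.
  H_1: rank ker ∂_1 − rank ∂_2 = (12 − 5) − 6 = 1, and the invariant factors of ∂_2 are all 1, so H_1 = Z.
  H_2: rank ker ∂_2 − rank ∂_3 = (6 − 6) − 0 = 0, and there is no ∂_3, so H_2 = 0.

(K is a triangulation of the cylinder S^1 x I.)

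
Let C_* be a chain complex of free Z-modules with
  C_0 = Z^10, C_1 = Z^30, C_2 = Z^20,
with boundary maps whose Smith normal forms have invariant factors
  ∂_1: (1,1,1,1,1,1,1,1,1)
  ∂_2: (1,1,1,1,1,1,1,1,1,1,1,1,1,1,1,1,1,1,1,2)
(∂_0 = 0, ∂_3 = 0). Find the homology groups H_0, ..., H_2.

H_0 ≅ Z,  H_1 ≅ Z ⊕ Z/2,  H_2 = 0.

H_0: b_0 = 10 − 0 − 9 = 1; torsion from ∂_1 factors > 1: none. So H_0 ≅ Z.
H_1: b_1 = 30 − 9 − 20 = 1; torsion from ∂_2 factors > 1: [2]. So H_1 ≅ Z ⊕ Z/2.
H_2: b_2 = 20 − 20 − 0 = 0; torsion from ∂_3 factors > 1: none. So H_2 ≅ 0.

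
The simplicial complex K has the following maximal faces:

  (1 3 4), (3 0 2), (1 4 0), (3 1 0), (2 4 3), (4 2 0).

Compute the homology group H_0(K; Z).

We work with the vertex ordering 0 < 1 < 2 < 3 < 4. The simplices of K, each written with vertices in increasing order, are:

  0-simplices (5): [0], [1], [2], [3], [4]
  1-simplices (9): [0,1], [0,2], [0,3], [0,4], [1,3], [1,4], [2,3], [2,4], [3,4]
  2-simplices (6): [0,1,3], [0,1,4], [0,2,3], [0,2,4], [1,3,4], [2,3,4]

so the chain groups are C_0 ≅ Z^5, C_1 ≅ Z^9, C_2 ≅ Z^6.

∂_1: C_1 → C_0 maps an edge to its endpoints' difference, ∂[p,q] = q − p.
This gives a 5×9 integer matrix of rank 4; reducing to Smith normal form yields diagonal entries (1,1,1,1).

The boundary map ∂_2: C_2 → C_1 maps a triangle to the signed sum of its edges. For instance
  ∂[0,2,4] = [2,4] − [0,4] + [0,2],
  ∂[0,1,3] = [1,3] − [0,3] + [0,1].
The 9×6 boundary matrix has rank 5 and Smith normal form diag(1,1,1,1,1).

Reading off H_k = ker ∂_k / im ∂_{k+1}:

  H_0: rank C_0 − rank ∂_1 = 5 − 4 = 1, and the invariant factors of ∂_1 are all 1, so H_0 = Z.

(K is a triangulation of the 2-sphere S^2.)

H_0 ≅ Z.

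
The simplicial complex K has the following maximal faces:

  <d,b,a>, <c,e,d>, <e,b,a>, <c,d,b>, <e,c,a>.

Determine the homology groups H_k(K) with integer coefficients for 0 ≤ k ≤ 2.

We work with the vertex ordering a < b < c < d < e. The simplices of K, each written with vertices in increasing order, are:

  0-simplices (5): a, b, c, d, e
  1-simplices (10): ab, ac, ad, ae, bc, bd, be, cd, ce, de
  2-simplices (5): abd, abe, ace, bcd, cde

Hence C_0 ≅ Z^5, C_1 ≅ Z^10, C_2 ≅ Z^5.

Boundary ∂_1: C_1 → C_0 sends each edge [p,q] (with p < q) to q − p.
As a 5×10 matrix over Z this has rank 4, with invariant factors (1,1,1,1).

∂_2: C_2 → C_1 acts by ∂[p,q,r] = [q,r] − [p,r] + [p,q]. For instance
  ∂bcd = cd − bd + bc,
  ∂ace = ce − ae + ac.
As a 10×5 matrix over Z this has rank 5, with invariant factors (1,1,1,1,1).

Computing H_k = (kernel of ∂_k) / (image of ∂_{k+1}):

  H_0: rank C_0 − rank ∂_1 = 5 − 4 = 1, and the invariant factors of ∂_1 are all 1, so H_0 = Z.
  H_1: rank ker ∂_1 − rank ∂_2 = (10 − 4) − 5 = 1, and the invariant factors of ∂_2 are all 1, so H_1 = Z.
  H_2: rank ker ∂_2 − rank ∂_3 = (5 − 5) − 0 = 0, and there is no ∂_3, so H_2 = 0.

(K is a triangulation of the Möbius band.)

H_0 ≅ Z,  H_1 ≅ Z,  H_2 = 0.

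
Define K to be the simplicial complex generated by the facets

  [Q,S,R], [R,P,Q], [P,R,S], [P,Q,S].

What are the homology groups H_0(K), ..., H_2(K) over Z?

Take the total order P < Q < R < S on the vertex set. Then K (dimension 2) consists of the simplices:

  0-simplices (4): P, Q, R, S
  1-simplices (6): PQ, PR, PS, QR, QS, RS
  2-simplices (4): PQR, PQS, PRS, QRS

Hence C_0 ≅ Z^4, C_1 ≅ Z^6, C_2 ≅ Z^4.

∂_1: C_1 → C_0 is given by ∂[p,q] = [q] − [p].
This gives a 4×6 integer matrix of rank 3; reducing to Smith normal form yields diagonal entries (1,1,1).

Boundary ∂_2: C_2 → C_1 sends each 2-simplex [p,q,r] to [q,r] − [p,r] + [p,q]. For instance
  ∂QRS = RS − QS + QR,
  ∂PQS = QS − PS + PQ.
The resulting 6×4 matrix has rank 3, and its Smith normal form has invariant factors (1,1,1).

Now H_k = ker ∂_k / im ∂_{k+1}, so:

  H_0: rank C_0 − rank ∂_1 = 4 − 3 = 1, and the invariant factors of ∂_1 are all 1, so H_0 = Z.
  H_1: rank ker ∂_1 − rank ∂_2 = (6 − 3) − 3 = 0, and the invariant factors of ∂_2 are all 1, so H_1 = 0.
  H_2: rank ker ∂_2 − rank ∂_3 = (4 − 3) − 0 = 1, and there is no ∂_3, so H_2 = Z.

(K is a triangulation of the 2-sphere S^2.)

H_0 = Z,  H_1 = 0,  H_2 = Z.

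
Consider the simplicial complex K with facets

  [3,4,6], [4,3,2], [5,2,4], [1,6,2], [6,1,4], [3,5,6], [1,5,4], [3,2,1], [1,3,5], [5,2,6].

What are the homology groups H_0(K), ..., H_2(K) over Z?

Fix the vertex order 1 < 2 < 3 < 4 < 5 < 6 and write every simplex with vertices in increasing order. Then dim K = 2 and the simplices of K are:

  0-simplices (6): [1], [2], [3], [4], [5], [6]
  1-simplices (15): [1,2], [1,3], [1,4], [1,5], [1,6], [2,3], [2,4], [2,5], [2,6], [3,4], [3,5], [3,6], [4,5], [4,6], [5,6]
  2-simplices (10): [1,2,3], [1,2,6], [1,3,5], [1,4,5], [1,4,6], [2,3,4], [2,4,5], [2,5,6], [3,4,6], [3,5,6]

Hence C_0 ≅ Z^6, C_1 ≅ Z^15, C_2 ≅ Z^10.

Boundary ∂_1: C_1 → C_0 maps an edge to its endpoints' difference, ∂[p,q] = q − p.
This gives a 6×15 integer matrix of rank 5; reducing to Smith normal form yields diagonal entries (1,1,1,1,1).

∂_2: C_2 → C_1 sends each 2-simplex [p,q,r] to [q,r] − [p,r] + [p,q]. For instance
  ∂[2,3,4] = [3,4] − [2,4] + [2,3],
  ∂[1,4,6] = [4,6] − [1,6] + [1,4].
The 15×10 boundary matrix has rank 10 and Smith normal form diag(1,1,1,1,1,1,1,1,1,2).

Now H_k = ker ∂_k / im ∂_{k+1}, so:

  H_0: rank C_0 − rank ∂_1 = 6 − 5 = 1, and the invariant factors of ∂_1 are all 1, so H_0 = Z.
  H_1: rank ker ∂_1 − rank ∂_2 = (15 − 5) − 10 = 0, and ∂_2 has invariant factor 2 > 1, so H_1 = Z/2.
  H_2: rank ker ∂_2 − rank ∂_3 = (10 − 10) − 0 = 0, and there is no ∂_3, so H_2 = 0.

As a check, the Euler characteristic is 6 − 15 + 10 = 1, which agrees with 1 − 0 + 0 = 1.
(K is a triangulation of the real projective plane RP^2.)

H_0 = Z,  H_1 = Z/2,  H_2 = 0.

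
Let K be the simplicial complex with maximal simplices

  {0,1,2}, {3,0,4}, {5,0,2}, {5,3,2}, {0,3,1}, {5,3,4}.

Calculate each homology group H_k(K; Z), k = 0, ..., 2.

H_0 ≅ Z,  H_1 ≅ Z,  H_2 = 0.

K has 6 vertices, 12 edges, 6 triangles.
rank ∂_0 = 0, rank ∂_1 = 5 ⇒ b_0 = 6 − 0 − 5 = 1; all invariant factors of ∂_1 are 1 so no torsion. So H_0 ≅ Z.
rank ∂_1 = 5, rank ∂_2 = 6 ⇒ b_1 = 12 − 5 − 6 = 1; all invariant factors of ∂_2 are 1 so no torsion. So H_1 ≅ Z.
rank ∂_2 = 6, rank ∂_3 = 0 ⇒ b_2 = 6 − 6 − 0 = 0. So H_2 ≅ 0.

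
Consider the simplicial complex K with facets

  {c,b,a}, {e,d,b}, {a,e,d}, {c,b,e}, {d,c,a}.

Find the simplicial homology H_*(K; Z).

We work with the vertex ordering a < b < c < d < e. The simplices of K, each written with vertices in increasing order, are:

  0-simplices (5): a, b, c, d, e
  1-simplices (10): ab, ac, ad, ae, bc, bd, be, cd, ce, de
  2-simplices (5): abc, acd, ade, bce, bde

Hence C_0 ≅ Z^5, C_1 ≅ Z^10, C_2 ≅ Z^5.

Boundary ∂_1: C_1 → C_0 maps an edge to its endpoints' difference, ∂[p,q] = q − p. For instance
  ∂ab = b − a.
The resulting 5×10 matrix has rank 4, and its Smith normal form has invariant factors (1,1,1,1).

Boundary ∂_2: C_2 → C_1 acts by ∂[p,q,r] = [q,r] − [p,r] + [p,q]. For instance
  ∂bde = de − be + bd,
  ∂bce = ce − be + bc.
The resulting 10×5 matrix has rank 5, and its Smith normal form has invariant factors (1,1,1,1,1).

Computing H_k = (kernel of ∂_k) / (image of ∂_{k+1}):

  H_0: rank C_0 − rank ∂_1 = 5 − 4 = 1, and the invariant factors of ∂_1 are all 1, so H_0 ≅ Z.
  H_1: rank ker ∂_1 − rank ∂_2 = (10 − 4) − 5 = 1, and the invariant factors of ∂_2 are all 1, so H_1 ≅ Z.
  H_2: rank ker ∂_2 − rank ∂_3 = (5 − 5) − 0 = 0, and there is no ∂_3, so H_2 ≅ 0.

H_0 ≅ Z,  H_1 ≅ Z,  H_2 = 0.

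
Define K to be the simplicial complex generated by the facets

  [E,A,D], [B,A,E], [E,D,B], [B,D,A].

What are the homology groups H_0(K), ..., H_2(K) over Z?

K has 4 vertices, 6 edges, 4 triangles.
rank ∂_0 = 0, rank ∂_1 = 3 ⇒ b_0 = 4 − 0 − 3 = 1; all invariant factors of ∂_1 are 1 so no torsion. So H_0 ≅ Z.
rank ∂_1 = 3, rank ∂_2 = 3 ⇒ b_1 = 6 − 3 − 3 = 0; all invariant factors of ∂_2 are 1 so no torsion. So H_1 ≅ 0.
rank ∂_2 = 3, rank ∂_3 = 0 ⇒ b_2 = 4 − 3 − 0 = 1. So H_2 ≅ Z.

H_0 = Z,  H_1 = 0,  H_2 = Z.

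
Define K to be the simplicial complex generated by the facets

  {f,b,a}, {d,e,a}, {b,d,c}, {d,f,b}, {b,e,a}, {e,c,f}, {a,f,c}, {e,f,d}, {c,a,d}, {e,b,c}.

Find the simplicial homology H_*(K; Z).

Order the vertices as a < b < c < d < e < f. Listing each simplex with vertices in this order, K has dimension 2 with simplices:

  0-simplices (6): a, b, c, d, e, f
  1-simplices (15): ab, ac, ad, ae, af, bc, bd, be, bf, cd, ce, cf, de, df, ef
  2-simplices (10): abe, abf, acd, acf, ade, bcd, bce, bdf, cef, def

giving chain groups C_0 ≅ Z^6, C_1 ≅ Z^15, C_2 ≅ Z^10.

∂_1: C_1 → C_0 is given by ∂[p,q] = [q] − [p].
The resulting 6×15 matrix has rank 5, and its Smith normal form has invariant factors (1,1,1,1,1).

Boundary ∂_2: C_2 → C_1 acts by ∂[p,q,r] = [q,r] − [p,r] + [p,q]. For instance
  ∂bdf = df − bf + bd,
  ∂cef = ef − cf + ce.
The resulting 15×10 matrix has rank 10, and its Smith normal form has invariant factors (1,1,1,1,1,1,1,1,1,2).

From H_k ≅ ker(∂_k) / im(∂_{k+1}) we obtain:

  H_0: rank C_0 − rank ∂_1 = 6 − 5 = 1, and the invariant factors of ∂_1 are all 1, so H_0 ≅ Z.
  H_1: rank ker ∂_1 − rank ∂_2 = (15 − 5) − 10 = 0, and ∂_2 has invariant factor 2 > 1, so H_1 ≅ Z/2.
  H_2: rank ker ∂_2 − rank ∂_3 = (10 − 10) − 0 = 0, and there is no ∂_3, so H_2 ≅ 0.

(K is a triangulation of the real projective plane RP^2.)

H_0 ≅ Z,  H_1 ≅ Z/2,  H_2 = 0.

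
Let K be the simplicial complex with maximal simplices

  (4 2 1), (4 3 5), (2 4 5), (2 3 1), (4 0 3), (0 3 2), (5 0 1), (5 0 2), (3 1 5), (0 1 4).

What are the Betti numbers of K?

K has 6 vertices, 15 edges, 10 triangles.
rank ∂_0 = 0, rank ∂_1 = 5 ⇒ b_0 = 6 − 0 − 5 = 1; all invariant factors of ∂_1 are 1 so no torsion. So H_0 ≅ Z.
rank ∂_1 = 5, rank ∂_2 = 10 ⇒ b_1 = 15 − 5 − 10 = 0; ∂_2 has invariant factor(s) [2] giving torsion. So H_1 ≅ Z/2.
rank ∂_2 = 10, rank ∂_3 = 0 ⇒ b_2 = 10 − 10 − 0 = 0. So H_2 ≅ 0.

b_0 = 1, b_1 = 0, b_2 = 0.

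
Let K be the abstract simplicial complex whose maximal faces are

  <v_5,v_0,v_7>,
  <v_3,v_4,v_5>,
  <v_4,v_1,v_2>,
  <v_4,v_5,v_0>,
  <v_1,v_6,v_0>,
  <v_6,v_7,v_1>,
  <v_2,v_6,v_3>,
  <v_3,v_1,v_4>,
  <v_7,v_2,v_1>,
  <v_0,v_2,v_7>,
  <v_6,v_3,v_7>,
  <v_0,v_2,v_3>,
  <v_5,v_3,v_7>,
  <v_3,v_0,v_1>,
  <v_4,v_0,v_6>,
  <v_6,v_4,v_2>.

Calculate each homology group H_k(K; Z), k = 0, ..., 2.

Fix the vertex order v_0 < v_1 < v_2 < v_3 < v_4 < v_5 < v_6 < v_7 and write every simplex with vertices in increasing order. Then dim K = 2 and the simplices of K are:

  0-simplices (8): [v_0], [v_1], [v_2], [v_3], [v_4], [v_5], [v_6], [v_7]
  1-simplices (24): (24 of them)
  2-simplices (16): (16 of them)

so the chain groups are C_0 ≅ Z^8, C_1 ≅ Z^24, C_2 ≅ Z^16.

Boundary ∂_1: C_1 → C_0 is given by ∂[p,q] = [q] − [p]. For instance
  ∂[v_2,v_3] = [v_3] − [v_2].
The 8×24 boundary matrix has rank 7 and Smith normal form diag(1,1,1,1,1,1,1).

The boundary map ∂_2: C_2 → C_1 maps a triangle to the signed sum of its edges. For instance
  ∂[v_0,v_4,v_5] = [v_4,v_5] − [v_0,v_5] + [v_0,v_4],
  ∂[v_0,v_2,v_7] = [v_2,v_7] − [v_0,v_7] + [v_0,v_2].
The resulting 24×16 matrix has rank 15, and its Smith normal form has invariant factors (1,1,1,1,1,1,1,1,1,1,1,1,1,1,1).

Now H_k = ker ∂_k / im ∂_{k+1}, so:

  H_0: rank C_0 − rank ∂_1 = 8 − 7 = 1, and the invariant factors of ∂_1 are all 1, so H_0 = Z.
  H_1: rank ker ∂_1 − rank ∂_2 = (24 − 7) − 15 = 2, and the invariant factors of ∂_2 are all 1, so H_1 = Z^2.
  H_2: rank ker ∂_2 − rank ∂_3 = (16 − 15) − 0 = 1, and there is no ∂_3, so H_2 = Z.

As a check, the Euler characteristic is 8 − 24 + 16 = 0, which agrees with 1 − 2 + 1 = 0.

H_0 = Z,  H_1 = Z^2,  H_2 = Z.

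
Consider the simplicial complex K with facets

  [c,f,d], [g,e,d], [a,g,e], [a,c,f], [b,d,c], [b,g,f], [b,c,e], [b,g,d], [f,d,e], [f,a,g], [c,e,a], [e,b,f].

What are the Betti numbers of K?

b_0 = 1, b_1 = 0, b_2 = 0.

We work with the vertex ordering a < b < c < d < e < f < g. The simplices of K, each written with vertices in increasing order, are:

  0-simplices (7): a, b, c, d, e, f, g
  1-simplices (18): ac, ae, af, ag, bc, bd, be, bf, bg, cd, ce, cf, de, df, dg, ef, eg, fg
  2-simplices (12): ace, acf, aeg, afg, bcd, bce, bdg, bef, bfg, cdf, def, deg

so the chain groups are C_0 ≅ Z^7, C_1 ≅ Z^18, C_2 ≅ Z^12.

The boundary map ∂_1: C_1 → C_0 maps an edge to its endpoints' difference, ∂[p,q] = q − p.
The 7×18 boundary matrix has rank 6 and Smith normal form diag(1,1,1,1,1,1).

Boundary ∂_2: C_2 → C_1 acts by ∂[p,q,r] = [q,r] − [p,r] + [p,q]. For instance
  ∂afg = fg − ag + af,
  ∂bfg = fg − bg + bf.
The resulting 18×12 matrix has rank 12, and its Smith normal form has invariant factors (1,1,1,1,1,1,1,1,1,1,1,2).

Computing H_k = (kernel of ∂_k) / (image of ∂_{k+1}):

  H_0: rank C_0 − rank ∂_1 = 7 − 6 = 1, and the invariant factors of ∂_1 are all 1, so H_0 ≅ Z.
  H_1: rank ker ∂_1 − rank ∂_2 = (18 − 6) − 12 = 0, and ∂_2 has invariant factor 2 > 1, so H_1 ≅ Z_2.
  H_2: rank ker ∂_2 − rank ∂_3 = (12 − 12) − 0 = 0, and there is no ∂_3, so H_2 ≅ 0.

As a check, the Euler characteristic is 7 − 18 + 12 = 1, which agrees with 1 − 0 + 0 = 1.

Hence the Betti numbers are b_0 = 1, b_1 = 0, b_2 = 0.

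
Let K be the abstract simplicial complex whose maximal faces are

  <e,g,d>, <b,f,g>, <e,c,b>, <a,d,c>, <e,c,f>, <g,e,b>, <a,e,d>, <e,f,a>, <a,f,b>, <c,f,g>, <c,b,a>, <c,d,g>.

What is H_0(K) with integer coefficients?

H_0 = Z.

Fix the vertex order a < b < c < d < e < f < g and write every simplex with vertices in increasing order. Then dim K = 2 and the simplices of K are:

  0-simplices (7): a, b, c, d, e, f, g
  1-simplices (18): ab, ac, ad, ae, af, bc, be, bf, bg, cd, ce, cf, cg, de, dg, ef, eg, fg
  2-simplices (12): abc, abf, acd, ade, aef, bce, beg, bfg, cdg, cef, cfg, deg

giving chain groups C_0 ≅ Z^7, C_1 ≅ Z^18, C_2 ≅ Z^12.

The boundary map ∂_1: C_1 → C_0 maps an edge to its endpoints' difference, ∂[p,q] = q − p.
The 7×18 boundary matrix has rank 6 and Smith normal form diag(1,1,1,1,1,1).

Boundary ∂_2: C_2 → C_1 sends each 2-simplex [p,q,r] to [q,r] − [p,r] + [p,q]. For instance
  ∂cef = ef − cf + ce,
  ∂aef = ef − af + ae.
As a 18×12 matrix over Z this has rank 12, with invariant factors (1,1,1,1,1,1,1,1,1,1,1,2).

Reading off H_k = ker ∂_k / im ∂_{k+1}:

  H_0: rank C_0 − rank ∂_1 = 7 − 6 = 1, and the invariant factors of ∂_1 are all 1, so H_0 = Z.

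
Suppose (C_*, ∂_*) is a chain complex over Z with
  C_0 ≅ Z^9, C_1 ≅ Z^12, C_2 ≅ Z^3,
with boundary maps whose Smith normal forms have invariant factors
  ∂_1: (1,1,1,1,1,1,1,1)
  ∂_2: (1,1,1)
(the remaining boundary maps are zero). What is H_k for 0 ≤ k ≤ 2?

H_0: b_0 = 9 − 0 − 8 = 1; torsion from ∂_1 factors > 1: none. So H_0 ≅ Z.
H_1: b_1 = 12 − 8 − 3 = 1; torsion from ∂_2 factors > 1: none. So H_1 ≅ Z.
H_2: b_2 = 3 − 3 − 0 = 0; torsion from ∂_3 factors > 1: none. So H_2 ≅ 0.

H_0 ≅ Z,  H_1 ≅ Z,  H_2 = 0.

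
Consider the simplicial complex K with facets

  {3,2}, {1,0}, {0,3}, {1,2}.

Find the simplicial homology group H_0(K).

H_0 ≅ Z.

Order the vertices as 0 < 1 < 2 < 3. Listing each simplex with vertices in this order, K has dimension 1 with simplices:

  0-simplices (4): [0], [1], [2], [3]
  1-simplices (4): [0,1], [0,3], [1,2], [2,3]

giving chain groups C_0 ≅ Z^4, C_1 ≅ Z^4.

Boundary ∂_1: C_1 → C_0 sends each edge [p,q] (with p < q) to q − p. For instance
  ∂[0,3] = [3] − [0].
As a 4×4 matrix over Z this has rank 3, with invariant factors (1,1,1).

Computing H_k = (kernel of ∂_k) / (image of ∂_{k+1}):

  H_0: rank C_0 − rank ∂_1 = 4 − 3 = 1, and the invariant factors of ∂_1 are all 1, so H_0 ≅ Z.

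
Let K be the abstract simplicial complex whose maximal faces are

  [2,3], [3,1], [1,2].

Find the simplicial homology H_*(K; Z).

H_0 = Z,  H_1 = Z.

K has 3 vertices, 3 edges.
rank ∂_0 = 0, rank ∂_1 = 2 ⇒ b_0 = 3 − 0 − 2 = 1; all invariant factors of ∂_1 are 1 so no torsion. So H_0 = Z.
rank ∂_1 = 2, rank ∂_2 = 0 ⇒ b_1 = 3 − 2 − 0 = 1. So H_1 = Z.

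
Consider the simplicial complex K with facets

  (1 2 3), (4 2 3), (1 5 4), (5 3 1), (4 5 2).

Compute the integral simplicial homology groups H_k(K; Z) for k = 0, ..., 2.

H_0 ≅ Z,  H_1 ≅ Z,  H_2 = 0.

Order the vertices as 1 < 2 < 3 < 4 < 5. Listing each simplex with vertices in this order, K has dimension 2 with simplices:

  0-simplices (5): [1], [2], [3], [4], [5]
  1-simplices (10): [1,2], [1,3], [1,4], [1,5], [2,3], [2,4], [2,5], [3,4], [3,5], [4,5]
  2-simplices (5): [1,2,3], [1,3,5], [1,4,5], [2,3,4], [2,4,5]

giving chain groups C_0 ≅ Z^5, C_1 ≅ Z^10, C_2 ≅ Z^5.

Boundary ∂_1: C_1 → C_0 sends each edge [p,q] (with p < q) to q − p. For instance
  ∂[1,3] = [3] − [1].
The resulting 5×10 matrix has rank 4, and its Smith normal form has invariant factors (1,1,1,1).

Boundary ∂_2: C_2 → C_1 acts by ∂[p,q,r] = [q,r] − [p,r] + [p,q]. For instance
  ∂[1,3,5] = [3,5] − [1,5] + [1,3],
  ∂[1,2,3] = [2,3] − [1,3] + [1,2].
As a 10×5 matrix over Z this has rank 5, with invariant factors (1,1,1,1,1).

Now H_k = ker ∂_k / im ∂_{k+1}, so:

  H_0: rank C_0 − rank ∂_1 = 5 − 4 = 1, and the invariant factors of ∂_1 are all 1, so H_0 = Z.
  H_1: rank ker ∂_1 − rank ∂_2 = (10 − 4) − 5 = 1, and the invariant factors of ∂_2 are all 1, so H_1 = Z.
  H_2: rank ker ∂_2 − rank ∂_3 = (5 − 5) − 0 = 0, and there is no ∂_3, so H_2 = 0.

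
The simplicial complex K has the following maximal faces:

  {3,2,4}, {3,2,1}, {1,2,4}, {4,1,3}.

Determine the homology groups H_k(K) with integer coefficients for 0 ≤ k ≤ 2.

K has 4 vertices, 6 edges, 4 triangles.
rank ∂_0 = 0, rank ∂_1 = 3 ⇒ b_0 = 4 − 0 − 3 = 1; all invariant factors of ∂_1 are 1 so no torsion. So H_0 = Z.
rank ∂_1 = 3, rank ∂_2 = 3 ⇒ b_1 = 6 − 3 − 3 = 0; all invariant factors of ∂_2 are 1 so no torsion. So H_1 = 0.
rank ∂_2 = 3, rank ∂_3 = 0 ⇒ b_2 = 4 − 3 − 0 = 1. So H_2 = Z.

H_0 ≅ Z,  H_1 = 0,  H_2 ≅ Z.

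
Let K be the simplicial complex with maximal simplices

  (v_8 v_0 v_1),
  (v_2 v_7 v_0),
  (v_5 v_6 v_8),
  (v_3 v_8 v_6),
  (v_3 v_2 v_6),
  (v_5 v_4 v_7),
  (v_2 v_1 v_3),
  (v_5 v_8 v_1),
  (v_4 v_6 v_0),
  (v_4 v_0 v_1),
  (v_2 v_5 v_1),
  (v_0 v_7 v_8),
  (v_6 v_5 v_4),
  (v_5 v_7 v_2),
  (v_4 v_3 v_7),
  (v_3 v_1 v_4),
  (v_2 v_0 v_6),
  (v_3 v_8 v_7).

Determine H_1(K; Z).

H_1 ≅ Z^2.

K has 9 vertices, 27 edges, 18 triangles.
rank ∂_1 = 8, rank ∂_2 = 17 ⇒ b_1 = 27 − 8 − 17 = 2; all invariant factors of ∂_2 are 1 so no torsion. So H_1 = Z^2.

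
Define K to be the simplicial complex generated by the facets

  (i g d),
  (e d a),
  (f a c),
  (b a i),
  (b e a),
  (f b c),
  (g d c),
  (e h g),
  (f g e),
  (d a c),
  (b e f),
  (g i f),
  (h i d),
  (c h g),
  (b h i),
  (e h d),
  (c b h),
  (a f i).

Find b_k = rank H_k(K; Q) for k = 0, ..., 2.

Take the total order a < b < c < d < e < f < g < h < i on the vertex set. Then K (dimension 2) consists of the simplices:

  0-simplices (9): a, b, c, d, e, f, g, h, i
  1-simplices (27): ab, ac, ad, ae, af, ai, bc, be, bf, bh, bi, cd, cf, cg, ch, de, dg, dh, di, ef, eg, eh, fg, fi, gh, gi, hi
  2-simplices (18): abe, abi, acd, acf, ade, afi, bcf, bch, bef, bhi, cdg, cgh, deh, dgi, dhi, efg, egh, fgi

Hence C_0 ≅ Z^9, C_1 ≅ Z^27, C_2 ≅ Z^18.

The boundary map ∂_1: C_1 → C_0 maps an edge to its endpoints' difference, ∂[p,q] = q − p. For instance
  ∂fg = g − f.
As a 9×27 matrix over Z this has rank 8, with invariant factors (1,1,1,1,1,1,1,1).

The boundary map ∂_2: C_2 → C_1 acts by ∂[p,q,r] = [q,r] − [p,r] + [p,q]. For instance
  ∂fgi = gi − fi + fg,
  ∂bch = ch − bh + bc.
The resulting 27×18 matrix has rank 18, and its Smith normal form has invariant factors (1,1,1,1,1,1,1,1,1,1,1,1,1,1,1,1,1,2).

From H_k ≅ ker(∂_k) / im(∂_{k+1}) we obtain:

  H_0: rank C_0 − rank ∂_1 = 9 − 8 = 1, and the invariant factors of ∂_1 are all 1, so H_0 = Z.
  H_1: rank ker ∂_1 − rank ∂_2 = (27 − 8) − 18 = 1, and ∂_2 has invariant factor 2 > 1, so H_1 = Z ⊕ Z/2.
  H_2: rank ker ∂_2 − rank ∂_3 = (18 − 18) − 0 = 0, and there is no ∂_3, so H_2 = 0.

(K is a triangulation of the Klein bottle.)

Hence the Betti numbers are b_0 = 1, b_1 = 1, b_2 = 0.

b_0 = 1, b_1 = 1, b_2 = 0.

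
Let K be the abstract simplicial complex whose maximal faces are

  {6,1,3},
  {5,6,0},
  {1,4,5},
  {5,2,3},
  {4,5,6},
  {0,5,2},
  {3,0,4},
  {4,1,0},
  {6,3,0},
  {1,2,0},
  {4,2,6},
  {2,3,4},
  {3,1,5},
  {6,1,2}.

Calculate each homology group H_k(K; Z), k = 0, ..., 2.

H_0 ≅ Z,  H_1 ≅ Z^2,  H_2 ≅ Z.

Fix the vertex order 0 < 1 < 2 < 3 < 4 < 5 < 6 and write every simplex with vertices in increasing order. Then dim K = 2 and the simplices of K are:

  0-simplices (7): [0], [1], [2], [3], [4], [5], [6]
  1-simplices (21): [0,1], [0,2], [0,3], [0,4], [0,5], [0,6], [1,2], [1,3], [1,4], [1,5], [1,6], [2,3], [2,4], [2,5], [2,6], [3,4], [3,5], [3,6], [4,5], [4,6], [5,6]
  2-simplices (14): [0,1,2], [0,1,4], [0,2,5], [0,3,4], [0,3,6], [0,5,6], [1,2,6], [1,3,5], [1,3,6], [1,4,5], [2,3,4], [2,3,5], [2,4,6], [4,5,6]

giving chain groups C_0 ≅ Z^7, C_1 ≅ Z^21, C_2 ≅ Z^14.

The boundary map ∂_1: C_1 → C_0 maps an edge to its endpoints' difference, ∂[p,q] = q − p.
This gives a 7×21 integer matrix of rank 6; reducing to Smith normal form yields diagonal entries (1,1,1,1,1,1).

Boundary ∂_2: C_2 → C_1 sends each 2-simplex [p,q,r] to [q,r] − [p,r] + [p,q]. For instance
  ∂[0,3,6] = [3,6] − [0,6] + [0,3],
  ∂[1,2,6] = [2,6] − [1,6] + [1,2].
The 21×14 boundary matrix has rank 13 and Smith normal form diag(1,1,1,1,1,1,1,1,1,1,1,1,1).

From H_k ≅ ker(∂_k) / im(∂_{k+1}) we obtain:

  H_0: rank C_0 − rank ∂_1 = 7 − 6 = 1, and the invariant factors of ∂_1 are all 1, so H_0 = Z.
  H_1: rank ker ∂_1 − rank ∂_2 = (21 − 6) − 13 = 2, and the invariant factors of ∂_2 are all 1, so H_1 = Z^2.
  H_2: rank ker ∂_2 − rank ∂_3 = (14 − 13) − 0 = 1, and there is no ∂_3, so H_2 = Z.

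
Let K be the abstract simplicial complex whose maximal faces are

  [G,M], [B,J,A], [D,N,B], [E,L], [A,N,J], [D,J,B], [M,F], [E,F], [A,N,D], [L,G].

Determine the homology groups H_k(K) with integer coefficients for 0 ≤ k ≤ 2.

H_0 ≅ Z^2,  H_1 ≅ Z^2,  H_2 = 0.

We work with the vertex ordering A < B < D < E < F < G < J < L < M < N. The simplices of K, each written with vertices in increasing order, are:

  0-simplices (10): A, B, D, E, F, G, J, L, M, N
  1-simplices (15): AB, AD, AJ, AN, BD, BJ, BN, DJ, DN, EF, EL, FM, GL, GM, JN
  2-simplices (5): ABJ, ADN, AJN, BDJ, BDN

Hence C_0 ≅ Z^10, C_1 ≅ Z^15, C_2 ≅ Z^5.

∂_1: C_1 → C_0 sends each edge [p,q] (with p < q) to q − p.
The resulting 10×15 matrix has rank 8, and its Smith normal form has invariant factors (1,1,1,1,1,1,1,1).

The boundary map ∂_2: C_2 → C_1 maps a triangle to the signed sum of its edges. For instance
  ∂ABJ = BJ − AJ + AB,
  ∂AJN = JN − AN + AJ.
This gives a 15×5 integer matrix of rank 5; reducing to Smith normal form yields diagonal entries (1,1,1,1,1).

Now H_k = ker ∂_k / im ∂_{k+1}, so:

  H_0: rank C_0 − rank ∂_1 = 10 − 8 = 2, and the invariant factors of ∂_1 are all 1, so H_0 = Z^2.
  H_1: rank ker ∂_1 − rank ∂_2 = (15 − 8) − 5 = 2, and the invariant factors of ∂_2 are all 1, so H_1 = Z^2.
  H_2: rank ker ∂_2 − rank ∂_3 = (5 − 5) − 0 = 0, and there is no ∂_3, so H_2 = 0.

As a check, the Euler characteristic is 10 − 15 + 5 = 0, which agrees with 2 − 2 + 0 = 0.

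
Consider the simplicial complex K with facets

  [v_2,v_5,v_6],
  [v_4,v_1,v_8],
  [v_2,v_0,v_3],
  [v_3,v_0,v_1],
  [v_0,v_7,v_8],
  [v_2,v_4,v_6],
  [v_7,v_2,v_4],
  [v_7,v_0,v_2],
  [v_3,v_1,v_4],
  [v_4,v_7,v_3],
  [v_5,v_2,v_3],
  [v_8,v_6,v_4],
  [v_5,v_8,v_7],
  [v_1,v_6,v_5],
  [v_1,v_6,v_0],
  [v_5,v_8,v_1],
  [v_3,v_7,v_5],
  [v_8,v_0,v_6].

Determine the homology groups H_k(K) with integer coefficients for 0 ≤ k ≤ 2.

Take the total order v_0 < v_1 < v_2 < v_3 < v_4 < v_5 < v_6 < v_7 < v_8 on the vertex set. Then K (dimension 2) consists of the simplices:

  0-simplices (9): [v_0], [v_1], [v_2], [v_3], [v_4], [v_5], [v_6], [v_7], [v_8]
  1-simplices (27): (27 of them)
  2-simplices (18): (18 of them)

so the chain groups are C_0 ≅ Z^9, C_1 ≅ Z^27, C_2 ≅ Z^18.

Boundary ∂_1: C_1 → C_0 maps an edge to its endpoints' difference, ∂[p,q] = q − p.
This gives a 9×27 integer matrix of rank 8; reducing to Smith normal form yields diagonal entries (1,1,1,1,1,1,1,1).

Boundary ∂_2: C_2 → C_1 sends each 2-simplex [p,q,r] to [q,r] − [p,r] + [p,q]. For instance
  ∂[v_0,v_6,v_8] = [v_6,v_8] − [v_0,v_8] + [v_0,v_6],
  ∂[v_0,v_1,v_3] = [v_1,v_3] − [v_0,v_3] + [v_0,v_1].
The 27×18 boundary matrix has rank 18 and Smith normal form diag(1,1,1,1,1,1,1,1,1,1,1,1,1,1,1,1,1,2).

Reading off H_k = ker ∂_k / im ∂_{k+1}:

  H_0: rank C_0 − rank ∂_1 = 9 − 8 = 1, and the invariant factors of ∂_1 are all 1, so H_0 = Z.
  H_1: rank ker ∂_1 − rank ∂_2 = (27 − 8) − 18 = 1, and ∂_2 has invariant factor 2 > 1, so H_1 = Z ⊕ Z/2Z.
  H_2: rank ker ∂_2 − rank ∂_3 = (18 − 18) − 0 = 0, and there is no ∂_3, so H_2 = 0.

As a check, the Euler characteristic is 9 − 27 + 18 = 0, which agrees with 1 − 1 + 0 = 0.

H_0 = Z,  H_1 = Z ⊕ Z/2Z,  H_2 = 0.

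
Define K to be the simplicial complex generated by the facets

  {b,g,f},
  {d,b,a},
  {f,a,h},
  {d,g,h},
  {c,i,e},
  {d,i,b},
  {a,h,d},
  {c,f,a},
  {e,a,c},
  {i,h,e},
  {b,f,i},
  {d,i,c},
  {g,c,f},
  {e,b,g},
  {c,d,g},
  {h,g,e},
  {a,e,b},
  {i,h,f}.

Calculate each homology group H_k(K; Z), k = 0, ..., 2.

H_0 ≅ Z,  H_1 ≅ Z^2,  H_2 ≅ Z.

We work with the vertex ordering a < b < c < d < e < f < g < h < i. The simplices of K, each written with vertices in increasing order, are:

  0-simplices (9): a, b, c, d, e, f, g, h, i
  1-simplices (27): ab, ac, ad, ae, af, ah, bd, be, bf, bg, bi, cd, ce, cf, cg, ci, dg, dh, di, eg, eh, ei, fg, fh, fi, gh, hi
  2-simplices (18): abd, abe, ace, acf, adh, afh, bdi, beg, bfg, bfi, cdg, cdi, cei, cfg, dgh, egh, ehi, fhi

giving chain groups C_0 ≅ Z^9, C_1 ≅ Z^27, C_2 ≅ Z^18.

∂_1: C_1 → C_0 maps an edge to its endpoints' difference, ∂[p,q] = q − p. For instance
  ∂hi = i − h.
As a 9×27 matrix over Z this has rank 8, with invariant factors (1,1,1,1,1,1,1,1).

∂_2: C_2 → C_1 maps a triangle to the signed sum of its edges. For instance
  ∂bfi = fi − bi + bf,
  ∂abe = be − ae + ab.
The resulting 27×18 matrix has rank 17, and its Smith normal form has invariant factors (1,1,1,1,1,1,1,1,1,1,1,1,1,1,1,1,1).

Computing H_k = (kernel of ∂_k) / (image of ∂_{k+1}):

  H_0: rank C_0 − rank ∂_1 = 9 − 8 = 1, and the invariant factors of ∂_1 are all 1, so H_0 ≅ Z.
  H_1: rank ker ∂_1 − rank ∂_2 = (27 − 8) − 17 = 2, and the invariant factors of ∂_2 are all 1, so H_1 ≅ Z^2.
  H_2: rank ker ∂_2 − rank ∂_3 = (18 − 17) − 0 = 1, and there is no ∂_3, so H_2 ≅ Z.

As a check, the Euler characteristic is 9 − 27 + 18 = 0, which agrees with 1 − 2 + 1 = 0.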